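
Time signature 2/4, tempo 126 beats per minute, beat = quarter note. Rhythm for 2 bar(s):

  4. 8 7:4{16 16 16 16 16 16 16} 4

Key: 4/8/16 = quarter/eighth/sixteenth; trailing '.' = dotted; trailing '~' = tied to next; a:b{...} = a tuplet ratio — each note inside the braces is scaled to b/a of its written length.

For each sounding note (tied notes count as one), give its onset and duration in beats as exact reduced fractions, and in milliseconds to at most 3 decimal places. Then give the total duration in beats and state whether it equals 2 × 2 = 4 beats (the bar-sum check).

1) 0.0ms=0b +714.286ms=3/2b
2) 714.286ms=3/2b +238.095ms=1/2b
3) 952.381ms=2b +68.027ms=1/7b
4) 1020.408ms=15/7b +68.027ms=1/7b
5) 1088.435ms=16/7b +68.027ms=1/7b
6) 1156.463ms=17/7b +68.027ms=1/7b
7) 1224.49ms=18/7b +68.027ms=1/7b
8) 1292.517ms=19/7b +68.027ms=1/7b
9) 1360.544ms=20/7b +68.027ms=1/7b
10) 1428.571ms=3b +476.19ms=1b
Σ=4b of 4 (126bpm 2/4) — PASS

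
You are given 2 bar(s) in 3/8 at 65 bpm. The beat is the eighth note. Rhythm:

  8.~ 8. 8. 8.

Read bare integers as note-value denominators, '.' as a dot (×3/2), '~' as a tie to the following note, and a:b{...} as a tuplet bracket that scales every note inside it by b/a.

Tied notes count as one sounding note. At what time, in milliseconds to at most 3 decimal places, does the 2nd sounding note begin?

note 2 onset = 3b = 2769.231ms

1. 0.0ms @ 0 + 2769.231ms (3)
2. 2769.231ms @ 3 + 1384.615ms (3/2)
3. 4153.846ms @ 9/2 + 1384.615ms (3/2)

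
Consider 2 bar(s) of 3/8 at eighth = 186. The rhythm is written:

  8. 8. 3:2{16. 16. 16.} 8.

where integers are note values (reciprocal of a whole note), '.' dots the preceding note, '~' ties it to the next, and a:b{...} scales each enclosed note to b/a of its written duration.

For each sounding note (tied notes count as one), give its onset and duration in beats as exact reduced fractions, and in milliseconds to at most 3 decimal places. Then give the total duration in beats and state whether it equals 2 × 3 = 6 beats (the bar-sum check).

1) 0.0ms=0b +483.871ms=3/2b
2) 483.871ms=3/2b +483.871ms=3/2b
3) 967.742ms=3b +161.29ms=1/2b
4) 1129.032ms=7/2b +161.29ms=1/2b
5) 1290.323ms=4b +161.29ms=1/2b
6) 1451.613ms=9/2b +483.871ms=3/2b
Σ=6b of 6 (186bpm 3/8) — PASS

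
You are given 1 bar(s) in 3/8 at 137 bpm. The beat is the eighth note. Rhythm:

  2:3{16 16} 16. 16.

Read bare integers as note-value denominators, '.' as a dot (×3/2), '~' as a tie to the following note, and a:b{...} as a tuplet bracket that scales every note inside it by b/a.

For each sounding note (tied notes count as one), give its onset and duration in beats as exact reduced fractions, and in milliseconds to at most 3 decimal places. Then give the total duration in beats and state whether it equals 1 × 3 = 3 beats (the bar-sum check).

1) 0.0ms=0b +328.467ms=3/4b
2) 328.467ms=3/4b +328.467ms=3/4b
3) 656.934ms=3/2b +328.467ms=3/4b
4) 985.401ms=9/4b +328.467ms=3/4b
Σ=3b of 3 (137bpm 3/8) — PASS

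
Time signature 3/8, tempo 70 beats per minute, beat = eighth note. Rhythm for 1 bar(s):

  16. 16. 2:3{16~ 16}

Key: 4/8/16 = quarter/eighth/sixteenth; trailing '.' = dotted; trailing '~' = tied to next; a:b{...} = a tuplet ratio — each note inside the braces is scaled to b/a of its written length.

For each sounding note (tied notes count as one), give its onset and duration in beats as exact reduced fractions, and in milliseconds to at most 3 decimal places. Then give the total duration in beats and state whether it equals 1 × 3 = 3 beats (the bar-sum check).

1) 0.0ms=0b +642.857ms=3/4b
2) 642.857ms=3/4b +642.857ms=3/4b
3) 1285.714ms=3/2b +1285.714ms=3/2b
Σ=3b of 3 (70bpm 3/8) — PASS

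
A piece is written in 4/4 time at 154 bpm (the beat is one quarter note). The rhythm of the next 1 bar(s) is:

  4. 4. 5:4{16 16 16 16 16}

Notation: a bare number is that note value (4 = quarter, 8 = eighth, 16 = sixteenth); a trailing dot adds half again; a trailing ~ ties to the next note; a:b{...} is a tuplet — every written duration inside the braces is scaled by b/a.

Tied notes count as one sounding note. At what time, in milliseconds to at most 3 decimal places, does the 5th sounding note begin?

note 5 onset = 17/5b = 1324.675ms

1. 0.0ms @ 0 + 584.416ms (3/2)
2. 584.416ms @ 3/2 + 584.416ms (3/2)
3. 1168.831ms @ 3 + 77.922ms (1/5)
4. 1246.753ms @ 16/5 + 77.922ms (1/5)
5. 1324.675ms @ 17/5 + 77.922ms (1/5)
6. 1402.597ms @ 18/5 + 77.922ms (1/5)
7. 1480.519ms @ 19/5 + 77.922ms (1/5)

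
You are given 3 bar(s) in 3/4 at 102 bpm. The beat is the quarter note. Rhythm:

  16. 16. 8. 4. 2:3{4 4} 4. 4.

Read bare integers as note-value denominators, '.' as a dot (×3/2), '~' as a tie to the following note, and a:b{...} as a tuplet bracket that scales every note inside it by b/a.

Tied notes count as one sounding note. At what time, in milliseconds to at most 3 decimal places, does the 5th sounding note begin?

note 5 onset = 3b = 1764.706ms

1. 0.0ms @ 0 + 220.588ms (3/8)
2. 220.588ms @ 3/8 + 220.588ms (3/8)
3. 441.176ms @ 3/4 + 441.176ms (3/4)
4. 882.353ms @ 3/2 + 882.353ms (3/2)
5. 1764.706ms @ 3 + 882.353ms (3/2)
6. 2647.059ms @ 9/2 + 882.353ms (3/2)
7. 3529.412ms @ 6 + 882.353ms (3/2)
8. 4411.765ms @ 15/2 + 882.353ms (3/2)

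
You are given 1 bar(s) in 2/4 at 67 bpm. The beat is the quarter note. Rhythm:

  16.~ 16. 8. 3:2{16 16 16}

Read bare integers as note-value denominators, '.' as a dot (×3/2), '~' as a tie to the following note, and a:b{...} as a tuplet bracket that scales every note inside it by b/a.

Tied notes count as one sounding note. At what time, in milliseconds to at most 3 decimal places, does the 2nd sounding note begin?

note 2 onset = 3/4b = 671.642ms

1. 0.0ms @ 0 + 671.642ms (3/4)
2. 671.642ms @ 3/4 + 671.642ms (3/4)
3. 1343.284ms @ 3/2 + 149.254ms (1/6)
4. 1492.537ms @ 5/3 + 149.254ms (1/6)
5. 1641.791ms @ 11/6 + 149.254ms (1/6)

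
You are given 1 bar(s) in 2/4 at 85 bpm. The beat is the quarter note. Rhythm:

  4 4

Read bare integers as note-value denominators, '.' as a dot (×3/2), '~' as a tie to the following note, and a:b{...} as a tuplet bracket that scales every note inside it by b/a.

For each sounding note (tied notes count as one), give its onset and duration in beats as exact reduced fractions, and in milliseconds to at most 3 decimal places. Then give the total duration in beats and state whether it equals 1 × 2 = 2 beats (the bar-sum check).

1) 0.0ms=0b +705.882ms=1b
2) 705.882ms=1b +705.882ms=1b
Σ=2b of 2 (85bpm 2/4) — PASS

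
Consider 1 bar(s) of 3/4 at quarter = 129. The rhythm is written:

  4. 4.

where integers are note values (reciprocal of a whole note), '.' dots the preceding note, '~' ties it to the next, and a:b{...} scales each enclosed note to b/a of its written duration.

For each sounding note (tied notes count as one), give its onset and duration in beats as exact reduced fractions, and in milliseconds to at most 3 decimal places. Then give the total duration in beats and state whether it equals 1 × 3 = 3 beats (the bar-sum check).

1) 0.0ms=0b +697.674ms=3/2b
2) 697.674ms=3/2b +697.674ms=3/2b
Σ=3b of 3 (129bpm 3/4) — PASS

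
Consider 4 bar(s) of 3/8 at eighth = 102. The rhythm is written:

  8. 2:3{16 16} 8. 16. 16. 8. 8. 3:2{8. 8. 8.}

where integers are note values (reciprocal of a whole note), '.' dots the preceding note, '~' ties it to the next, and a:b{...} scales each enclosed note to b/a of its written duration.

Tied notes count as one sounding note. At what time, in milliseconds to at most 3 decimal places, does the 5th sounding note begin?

note 5 onset = 9/2b = 2647.059ms

1. 0.0ms @ 0 + 882.353ms (3/2)
2. 882.353ms @ 3/2 + 441.176ms (3/4)
3. 1323.529ms @ 9/4 + 441.176ms (3/4)
4. 1764.706ms @ 3 + 882.353ms (3/2)
5. 2647.059ms @ 9/2 + 441.176ms (3/4)
6. 3088.235ms @ 21/4 + 441.176ms (3/4)
7. 3529.412ms @ 6 + 882.353ms (3/2)
8. 4411.765ms @ 15/2 + 882.353ms (3/2)
9. 5294.118ms @ 9 + 588.235ms (1)
10. 5882.353ms @ 10 + 588.235ms (1)
11. 6470.588ms @ 11 + 588.235ms (1)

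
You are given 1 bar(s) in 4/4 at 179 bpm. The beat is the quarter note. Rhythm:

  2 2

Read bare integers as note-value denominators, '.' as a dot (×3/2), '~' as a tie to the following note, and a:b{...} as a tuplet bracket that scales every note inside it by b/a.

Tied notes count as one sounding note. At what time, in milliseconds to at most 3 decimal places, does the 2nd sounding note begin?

1. 0.0ms @ 0 + 670.391ms (2)
2. 670.391ms @ 2 + 670.391ms (2)

note 2 onset = 2b = 670.391ms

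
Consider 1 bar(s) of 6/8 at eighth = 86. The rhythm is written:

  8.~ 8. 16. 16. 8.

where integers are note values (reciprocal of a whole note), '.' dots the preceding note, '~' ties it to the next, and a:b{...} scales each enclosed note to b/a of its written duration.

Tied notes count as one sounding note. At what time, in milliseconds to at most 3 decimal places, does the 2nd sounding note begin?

1. 0.0ms @ 0 + 2093.023ms (3)
2. 2093.023ms @ 3 + 523.256ms (3/4)
3. 2616.279ms @ 15/4 + 523.256ms (3/4)
4. 3139.535ms @ 9/2 + 1046.512ms (3/2)

note 2 onset = 3b = 2093.023ms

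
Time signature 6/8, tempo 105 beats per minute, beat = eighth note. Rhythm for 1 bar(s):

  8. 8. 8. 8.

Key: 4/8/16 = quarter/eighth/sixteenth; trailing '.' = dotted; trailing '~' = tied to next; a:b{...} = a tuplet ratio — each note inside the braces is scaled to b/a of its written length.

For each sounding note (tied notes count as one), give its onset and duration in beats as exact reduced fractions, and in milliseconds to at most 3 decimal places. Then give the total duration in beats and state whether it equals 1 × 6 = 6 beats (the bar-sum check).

1) 0.0ms=0b +857.143ms=3/2b
2) 857.143ms=3/2b +857.143ms=3/2b
3) 1714.286ms=3b +857.143ms=3/2b
4) 2571.429ms=9/2b +857.143ms=3/2b
Σ=6b of 6 (105bpm 6/8) — PASS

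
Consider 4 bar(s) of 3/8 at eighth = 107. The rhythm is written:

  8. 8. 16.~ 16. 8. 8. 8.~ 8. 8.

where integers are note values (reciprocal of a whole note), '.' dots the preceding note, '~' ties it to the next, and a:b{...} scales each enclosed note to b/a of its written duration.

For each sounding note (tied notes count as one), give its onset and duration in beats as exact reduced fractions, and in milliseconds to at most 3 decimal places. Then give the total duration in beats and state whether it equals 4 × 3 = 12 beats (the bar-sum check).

1) 0.0ms=0b +841.121ms=3/2b
2) 841.121ms=3/2b +841.121ms=3/2b
3) 1682.243ms=3b +841.121ms=3/2b
4) 2523.364ms=9/2b +841.121ms=3/2b
5) 3364.486ms=6b +841.121ms=3/2b
6) 4205.607ms=15/2b +1682.243ms=3b
7) 5887.85ms=21/2b +841.121ms=3/2b
Σ=12b of 12 (107bpm 3/8) — PASS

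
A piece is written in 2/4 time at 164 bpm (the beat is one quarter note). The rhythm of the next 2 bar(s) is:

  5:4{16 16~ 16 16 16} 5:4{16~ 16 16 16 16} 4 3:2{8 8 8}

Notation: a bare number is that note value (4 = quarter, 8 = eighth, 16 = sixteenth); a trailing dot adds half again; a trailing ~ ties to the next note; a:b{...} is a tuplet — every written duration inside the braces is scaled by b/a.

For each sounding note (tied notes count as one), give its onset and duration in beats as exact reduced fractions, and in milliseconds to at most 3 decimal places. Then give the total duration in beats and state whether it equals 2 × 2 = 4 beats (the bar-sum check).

1) 0.0ms=0b +73.171ms=1/5b
2) 73.171ms=1/5b +146.341ms=2/5b
3) 219.512ms=3/5b +73.171ms=1/5b
4) 292.683ms=4/5b +73.171ms=1/5b
5) 365.854ms=1b +146.341ms=2/5b
6) 512.195ms=7/5b +73.171ms=1/5b
7) 585.366ms=8/5b +73.171ms=1/5b
8) 658.537ms=9/5b +73.171ms=1/5b
9) 731.707ms=2b +365.854ms=1b
10) 1097.561ms=3b +121.951ms=1/3b
11) 1219.512ms=10/3b +121.951ms=1/3b
12) 1341.463ms=11/3b +121.951ms=1/3b
Σ=4b of 4 (164bpm 2/4) — PASS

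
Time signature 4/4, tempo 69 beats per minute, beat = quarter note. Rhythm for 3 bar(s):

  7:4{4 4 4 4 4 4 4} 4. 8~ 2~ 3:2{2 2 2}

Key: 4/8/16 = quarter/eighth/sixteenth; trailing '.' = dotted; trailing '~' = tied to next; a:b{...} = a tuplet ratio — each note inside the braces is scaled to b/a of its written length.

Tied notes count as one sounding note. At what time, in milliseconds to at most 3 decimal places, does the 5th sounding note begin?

note 5 onset = 16/7b = 1987.578ms

1. 0.0ms @ 0 + 496.894ms (4/7)
2. 496.894ms @ 4/7 + 496.894ms (4/7)
3. 993.789ms @ 8/7 + 496.894ms (4/7)
4. 1490.683ms @ 12/7 + 496.894ms (4/7)
5. 1987.578ms @ 16/7 + 496.894ms (4/7)
6. 2484.472ms @ 20/7 + 496.894ms (4/7)
7. 2981.366ms @ 24/7 + 496.894ms (4/7)
8. 3478.261ms @ 4 + 1304.348ms (3/2)
9. 4782.609ms @ 11/2 + 3333.333ms (23/6)
10. 8115.942ms @ 28/3 + 1159.42ms (4/3)
11. 9275.362ms @ 32/3 + 1159.42ms (4/3)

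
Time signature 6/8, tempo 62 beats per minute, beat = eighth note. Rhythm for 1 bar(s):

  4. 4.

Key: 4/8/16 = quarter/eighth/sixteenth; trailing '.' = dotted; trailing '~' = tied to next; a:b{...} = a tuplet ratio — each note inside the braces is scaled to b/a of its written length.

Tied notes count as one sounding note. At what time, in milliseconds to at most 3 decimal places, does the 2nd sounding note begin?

note 2 onset = 3b = 2903.226ms

1. 0.0ms @ 0 + 2903.226ms (3)
2. 2903.226ms @ 3 + 2903.226ms (3)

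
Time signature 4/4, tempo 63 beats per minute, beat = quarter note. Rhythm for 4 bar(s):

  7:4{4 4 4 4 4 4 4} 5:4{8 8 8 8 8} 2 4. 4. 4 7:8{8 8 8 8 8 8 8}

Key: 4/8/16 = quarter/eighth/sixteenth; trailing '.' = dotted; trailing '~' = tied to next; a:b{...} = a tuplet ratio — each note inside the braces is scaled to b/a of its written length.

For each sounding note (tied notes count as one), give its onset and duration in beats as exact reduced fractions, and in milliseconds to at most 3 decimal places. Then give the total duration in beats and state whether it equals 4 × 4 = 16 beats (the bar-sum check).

1) 0.0ms=0b +544.218ms=4/7b
2) 544.218ms=4/7b +544.218ms=4/7b
3) 1088.435ms=8/7b +544.218ms=4/7b
4) 1632.653ms=12/7b +544.218ms=4/7b
5) 2176.871ms=16/7b +544.218ms=4/7b
6) 2721.088ms=20/7b +544.218ms=4/7b
7) 3265.306ms=24/7b +544.218ms=4/7b
8) 3809.524ms=4b +380.952ms=2/5b
9) 4190.476ms=22/5b +380.952ms=2/5b
10) 4571.429ms=24/5b +380.952ms=2/5b
11) 4952.381ms=26/5b +380.952ms=2/5b
12) 5333.333ms=28/5b +380.952ms=2/5b
13) 5714.286ms=6b +1904.762ms=2b
14) 7619.048ms=8b +1428.571ms=3/2b
15) 9047.619ms=19/2b +1428.571ms=3/2b
16) 10476.19ms=11b +952.381ms=1b
17) 11428.571ms=12b +544.218ms=4/7b
18) 11972.789ms=88/7b +544.218ms=4/7b
19) 12517.007ms=92/7b +544.218ms=4/7b
20) 13061.224ms=96/7b +544.218ms=4/7b
21) 13605.442ms=100/7b +544.218ms=4/7b
22) 14149.66ms=104/7b +544.218ms=4/7b
23) 14693.878ms=108/7b +544.218ms=4/7b
Σ=16b of 16 (63bpm 4/4) — PASS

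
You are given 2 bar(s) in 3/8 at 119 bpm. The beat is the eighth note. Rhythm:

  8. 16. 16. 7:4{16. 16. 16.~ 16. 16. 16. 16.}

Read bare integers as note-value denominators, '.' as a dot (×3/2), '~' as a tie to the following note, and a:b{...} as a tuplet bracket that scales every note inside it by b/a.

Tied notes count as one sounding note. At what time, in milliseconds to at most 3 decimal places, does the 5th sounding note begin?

1. 0.0ms @ 0 + 756.303ms (3/2)
2. 756.303ms @ 3/2 + 378.151ms (3/4)
3. 1134.454ms @ 9/4 + 378.151ms (3/4)
4. 1512.605ms @ 3 + 216.086ms (3/7)
5. 1728.691ms @ 24/7 + 216.086ms (3/7)
6. 1944.778ms @ 27/7 + 432.173ms (6/7)
7. 2376.951ms @ 33/7 + 216.086ms (3/7)
8. 2593.037ms @ 36/7 + 216.086ms (3/7)
9. 2809.124ms @ 39/7 + 216.086ms (3/7)

note 5 onset = 24/7b = 1728.691ms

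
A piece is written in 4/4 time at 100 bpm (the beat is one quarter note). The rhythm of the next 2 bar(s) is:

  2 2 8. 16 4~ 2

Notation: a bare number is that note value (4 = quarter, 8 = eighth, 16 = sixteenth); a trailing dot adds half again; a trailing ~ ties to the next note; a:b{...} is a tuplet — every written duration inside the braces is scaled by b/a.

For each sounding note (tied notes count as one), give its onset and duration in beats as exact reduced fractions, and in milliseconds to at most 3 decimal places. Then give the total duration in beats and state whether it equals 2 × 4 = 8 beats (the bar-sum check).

1) 0.0ms=0b +1200.0ms=2b
2) 1200.0ms=2b +1200.0ms=2b
3) 2400.0ms=4b +450.0ms=3/4b
4) 2850.0ms=19/4b +150.0ms=1/4b
5) 3000.0ms=5b +1800.0ms=3b
Σ=8b of 8 (100bpm 4/4) — PASS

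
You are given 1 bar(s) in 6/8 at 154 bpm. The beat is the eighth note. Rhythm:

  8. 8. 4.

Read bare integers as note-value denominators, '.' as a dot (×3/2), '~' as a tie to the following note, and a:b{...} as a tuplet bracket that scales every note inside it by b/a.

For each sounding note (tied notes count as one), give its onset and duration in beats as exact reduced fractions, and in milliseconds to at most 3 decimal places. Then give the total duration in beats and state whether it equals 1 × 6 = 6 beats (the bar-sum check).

1) 0.0ms=0b +584.416ms=3/2b
2) 584.416ms=3/2b +584.416ms=3/2b
3) 1168.831ms=3b +1168.831ms=3b
Σ=6b of 6 (154bpm 6/8) — PASS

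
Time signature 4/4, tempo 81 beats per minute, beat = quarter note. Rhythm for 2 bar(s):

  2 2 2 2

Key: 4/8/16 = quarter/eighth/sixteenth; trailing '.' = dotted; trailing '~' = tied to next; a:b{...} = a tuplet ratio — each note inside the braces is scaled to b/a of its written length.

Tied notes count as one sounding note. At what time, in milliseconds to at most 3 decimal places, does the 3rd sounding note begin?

note 3 onset = 4b = 2962.963ms

1. 0.0ms @ 0 + 1481.481ms (2)
2. 1481.481ms @ 2 + 1481.481ms (2)
3. 2962.963ms @ 4 + 1481.481ms (2)
4. 4444.444ms @ 6 + 1481.481ms (2)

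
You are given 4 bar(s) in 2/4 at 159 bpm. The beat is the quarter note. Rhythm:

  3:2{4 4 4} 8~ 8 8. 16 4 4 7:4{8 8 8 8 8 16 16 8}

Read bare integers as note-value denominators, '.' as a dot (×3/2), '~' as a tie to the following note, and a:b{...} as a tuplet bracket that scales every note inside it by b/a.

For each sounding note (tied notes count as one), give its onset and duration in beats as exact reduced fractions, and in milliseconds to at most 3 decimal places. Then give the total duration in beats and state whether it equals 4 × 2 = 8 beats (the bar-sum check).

1) 0.0ms=0b +251.572ms=2/3b
2) 251.572ms=2/3b +251.572ms=2/3b
3) 503.145ms=4/3b +251.572ms=2/3b
4) 754.717ms=2b +377.358ms=1b
5) 1132.075ms=3b +283.019ms=3/4b
6) 1415.094ms=15/4b +94.34ms=1/4b
7) 1509.434ms=4b +377.358ms=1b
8) 1886.792ms=5b +377.358ms=1b
9) 2264.151ms=6b +107.817ms=2/7b
10) 2371.968ms=44/7b +107.817ms=2/7b
11) 2479.784ms=46/7b +107.817ms=2/7b
12) 2587.601ms=48/7b +107.817ms=2/7b
13) 2695.418ms=50/7b +107.817ms=2/7b
14) 2803.235ms=52/7b +53.908ms=1/7b
15) 2857.143ms=53/7b +53.908ms=1/7b
16) 2911.051ms=54/7b +107.817ms=2/7b
Σ=8b of 8 (159bpm 2/4) — PASS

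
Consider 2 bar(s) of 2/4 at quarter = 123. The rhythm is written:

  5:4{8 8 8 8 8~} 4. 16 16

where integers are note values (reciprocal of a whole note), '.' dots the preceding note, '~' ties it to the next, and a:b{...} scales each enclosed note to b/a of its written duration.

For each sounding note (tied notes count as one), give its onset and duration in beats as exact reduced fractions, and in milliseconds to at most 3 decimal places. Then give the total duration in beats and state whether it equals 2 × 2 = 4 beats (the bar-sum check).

1) 0.0ms=0b +195.122ms=2/5b
2) 195.122ms=2/5b +195.122ms=2/5b
3) 390.244ms=4/5b +195.122ms=2/5b
4) 585.366ms=6/5b +195.122ms=2/5b
5) 780.488ms=8/5b +926.829ms=19/10b
6) 1707.317ms=7/2b +121.951ms=1/4b
7) 1829.268ms=15/4b +121.951ms=1/4b
Σ=4b of 4 (123bpm 2/4) — PASS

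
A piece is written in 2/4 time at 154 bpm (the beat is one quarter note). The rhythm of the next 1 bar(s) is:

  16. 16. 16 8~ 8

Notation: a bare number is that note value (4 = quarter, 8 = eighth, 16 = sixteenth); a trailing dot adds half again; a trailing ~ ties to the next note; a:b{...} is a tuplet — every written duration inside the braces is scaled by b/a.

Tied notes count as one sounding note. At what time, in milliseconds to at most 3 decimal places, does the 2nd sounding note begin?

1. 0.0ms @ 0 + 146.104ms (3/8)
2. 146.104ms @ 3/8 + 146.104ms (3/8)
3. 292.208ms @ 3/4 + 97.403ms (1/4)
4. 389.61ms @ 1 + 389.61ms (1)

note 2 onset = 3/8b = 146.104ms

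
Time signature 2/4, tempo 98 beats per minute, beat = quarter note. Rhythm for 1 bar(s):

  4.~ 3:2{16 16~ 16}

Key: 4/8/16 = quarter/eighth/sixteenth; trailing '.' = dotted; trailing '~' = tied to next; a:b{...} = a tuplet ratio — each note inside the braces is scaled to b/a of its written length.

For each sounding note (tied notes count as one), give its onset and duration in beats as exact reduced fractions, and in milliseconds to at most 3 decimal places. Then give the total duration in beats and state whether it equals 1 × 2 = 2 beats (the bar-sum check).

1) 0.0ms=0b +1020.408ms=5/3b
2) 1020.408ms=5/3b +204.082ms=1/3b
Σ=2b of 2 (98bpm 2/4) — PASS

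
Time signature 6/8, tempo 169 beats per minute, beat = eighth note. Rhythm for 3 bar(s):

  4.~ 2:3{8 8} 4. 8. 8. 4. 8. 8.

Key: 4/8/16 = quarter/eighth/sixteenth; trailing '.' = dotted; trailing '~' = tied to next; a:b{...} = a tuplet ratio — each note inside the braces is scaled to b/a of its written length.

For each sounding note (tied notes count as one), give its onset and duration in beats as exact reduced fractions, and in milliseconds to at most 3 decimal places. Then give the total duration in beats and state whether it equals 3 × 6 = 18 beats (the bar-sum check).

1) 0.0ms=0b +1597.633ms=9/2b
2) 1597.633ms=9/2b +532.544ms=3/2b
3) 2130.178ms=6b +1065.089ms=3b
4) 3195.266ms=9b +532.544ms=3/2b
5) 3727.811ms=21/2b +532.544ms=3/2b
6) 4260.355ms=12b +1065.089ms=3b
7) 5325.444ms=15b +532.544ms=3/2b
8) 5857.988ms=33/2b +532.544ms=3/2b
Σ=18b of 18 (169bpm 6/8) — PASS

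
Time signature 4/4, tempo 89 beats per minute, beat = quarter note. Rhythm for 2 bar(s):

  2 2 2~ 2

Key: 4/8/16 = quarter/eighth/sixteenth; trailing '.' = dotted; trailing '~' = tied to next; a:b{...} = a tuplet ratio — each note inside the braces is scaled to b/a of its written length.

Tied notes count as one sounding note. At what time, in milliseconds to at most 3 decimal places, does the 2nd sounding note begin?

1. 0.0ms @ 0 + 1348.315ms (2)
2. 1348.315ms @ 2 + 1348.315ms (2)
3. 2696.629ms @ 4 + 2696.629ms (4)

note 2 onset = 2b = 1348.315ms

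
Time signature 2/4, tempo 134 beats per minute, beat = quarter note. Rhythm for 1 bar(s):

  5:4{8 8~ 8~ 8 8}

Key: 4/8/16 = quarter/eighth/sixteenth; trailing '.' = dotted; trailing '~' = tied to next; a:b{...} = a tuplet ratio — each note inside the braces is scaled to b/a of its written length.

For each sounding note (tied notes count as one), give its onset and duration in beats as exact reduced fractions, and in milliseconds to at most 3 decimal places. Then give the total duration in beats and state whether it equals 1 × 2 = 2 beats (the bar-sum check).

1) 0.0ms=0b +179.104ms=2/5b
2) 179.104ms=2/5b +537.313ms=6/5b
3) 716.418ms=8/5b +179.104ms=2/5b
Σ=2b of 2 (134bpm 2/4) — PASS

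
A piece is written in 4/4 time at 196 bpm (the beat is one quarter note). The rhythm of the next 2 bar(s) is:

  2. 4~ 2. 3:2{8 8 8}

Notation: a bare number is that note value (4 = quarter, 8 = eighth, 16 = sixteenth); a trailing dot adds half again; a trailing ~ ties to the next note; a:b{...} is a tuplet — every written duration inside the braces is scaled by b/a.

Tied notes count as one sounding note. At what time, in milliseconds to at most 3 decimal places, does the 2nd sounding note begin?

1. 0.0ms @ 0 + 918.367ms (3)
2. 918.367ms @ 3 + 1224.49ms (4)
3. 2142.857ms @ 7 + 102.041ms (1/3)
4. 2244.898ms @ 22/3 + 102.041ms (1/3)
5. 2346.939ms @ 23/3 + 102.041ms (1/3)

note 2 onset = 3b = 918.367ms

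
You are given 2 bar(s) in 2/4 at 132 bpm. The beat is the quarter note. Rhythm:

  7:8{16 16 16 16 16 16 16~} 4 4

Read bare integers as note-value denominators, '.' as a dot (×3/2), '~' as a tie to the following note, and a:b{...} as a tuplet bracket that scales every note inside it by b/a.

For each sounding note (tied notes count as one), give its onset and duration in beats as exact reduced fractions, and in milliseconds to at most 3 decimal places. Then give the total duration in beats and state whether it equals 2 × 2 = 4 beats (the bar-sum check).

1) 0.0ms=0b +129.87ms=2/7b
2) 129.87ms=2/7b +129.87ms=2/7b
3) 259.74ms=4/7b +129.87ms=2/7b
4) 389.61ms=6/7b +129.87ms=2/7b
5) 519.481ms=8/7b +129.87ms=2/7b
6) 649.351ms=10/7b +129.87ms=2/7b
7) 779.221ms=12/7b +584.416ms=9/7b
8) 1363.636ms=3b +454.545ms=1b
Σ=4b of 4 (132bpm 2/4) — PASS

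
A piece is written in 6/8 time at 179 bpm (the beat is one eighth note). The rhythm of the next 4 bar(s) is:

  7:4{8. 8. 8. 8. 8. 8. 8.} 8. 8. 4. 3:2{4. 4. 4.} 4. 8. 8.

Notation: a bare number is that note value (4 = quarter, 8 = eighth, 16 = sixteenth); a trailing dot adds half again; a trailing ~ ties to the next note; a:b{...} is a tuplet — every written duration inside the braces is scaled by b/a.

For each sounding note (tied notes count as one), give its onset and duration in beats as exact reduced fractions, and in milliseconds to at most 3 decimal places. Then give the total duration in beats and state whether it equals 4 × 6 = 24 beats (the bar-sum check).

1) 0.0ms=0b +287.31ms=6/7b
2) 287.31ms=6/7b +287.31ms=6/7b
3) 574.621ms=12/7b +287.31ms=6/7b
4) 861.931ms=18/7b +287.31ms=6/7b
5) 1149.242ms=24/7b +287.31ms=6/7b
6) 1436.552ms=30/7b +287.31ms=6/7b
7) 1723.863ms=36/7b +287.31ms=6/7b
8) 2011.173ms=6b +502.793ms=3/2b
9) 2513.966ms=15/2b +502.793ms=3/2b
10) 3016.76ms=9b +1005.587ms=3b
11) 4022.346ms=12b +670.391ms=2b
12) 4692.737ms=14b +670.391ms=2b
13) 5363.128ms=16b +670.391ms=2b
14) 6033.52ms=18b +1005.587ms=3b
15) 7039.106ms=21b +502.793ms=3/2b
16) 7541.899ms=45/2b +502.793ms=3/2b
Σ=24b of 24 (179bpm 6/8) — PASS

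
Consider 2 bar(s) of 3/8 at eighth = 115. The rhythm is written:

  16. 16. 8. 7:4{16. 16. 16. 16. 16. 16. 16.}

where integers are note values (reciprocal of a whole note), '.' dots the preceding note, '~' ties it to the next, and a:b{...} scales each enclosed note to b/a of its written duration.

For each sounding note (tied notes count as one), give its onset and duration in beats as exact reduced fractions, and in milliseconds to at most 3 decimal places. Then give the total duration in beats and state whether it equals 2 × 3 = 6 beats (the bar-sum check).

1) 0.0ms=0b +391.304ms=3/4b
2) 391.304ms=3/4b +391.304ms=3/4b
3) 782.609ms=3/2b +782.609ms=3/2b
4) 1565.217ms=3b +223.602ms=3/7b
5) 1788.82ms=24/7b +223.602ms=3/7b
6) 2012.422ms=27/7b +223.602ms=3/7b
7) 2236.025ms=30/7b +223.602ms=3/7b
8) 2459.627ms=33/7b +223.602ms=3/7b
9) 2683.23ms=36/7b +223.602ms=3/7b
10) 2906.832ms=39/7b +223.602ms=3/7b
Σ=6b of 6 (115bpm 3/8) — PASS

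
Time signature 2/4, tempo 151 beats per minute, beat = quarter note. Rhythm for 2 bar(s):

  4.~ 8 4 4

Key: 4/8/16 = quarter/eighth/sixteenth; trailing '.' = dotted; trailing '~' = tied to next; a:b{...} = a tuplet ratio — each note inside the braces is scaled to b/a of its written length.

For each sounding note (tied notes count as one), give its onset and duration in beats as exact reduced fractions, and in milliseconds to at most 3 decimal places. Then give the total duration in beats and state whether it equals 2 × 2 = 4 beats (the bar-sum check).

1) 0.0ms=0b +794.702ms=2b
2) 794.702ms=2b +397.351ms=1b
3) 1192.053ms=3b +397.351ms=1b
Σ=4b of 4 (151bpm 2/4) — PASS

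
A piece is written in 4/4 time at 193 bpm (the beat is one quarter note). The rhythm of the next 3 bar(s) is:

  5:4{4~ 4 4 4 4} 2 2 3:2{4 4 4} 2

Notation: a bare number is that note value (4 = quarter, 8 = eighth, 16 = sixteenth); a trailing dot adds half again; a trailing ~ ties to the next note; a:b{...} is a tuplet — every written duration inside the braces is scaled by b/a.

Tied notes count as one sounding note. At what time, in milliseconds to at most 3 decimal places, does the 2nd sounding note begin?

note 2 onset = 8/5b = 497.409ms

1. 0.0ms @ 0 + 497.409ms (8/5)
2. 497.409ms @ 8/5 + 248.705ms (4/5)
3. 746.114ms @ 12/5 + 248.705ms (4/5)
4. 994.819ms @ 16/5 + 248.705ms (4/5)
5. 1243.523ms @ 4 + 621.762ms (2)
6. 1865.285ms @ 6 + 621.762ms (2)
7. 2487.047ms @ 8 + 207.254ms (2/3)
8. 2694.301ms @ 26/3 + 207.254ms (2/3)
9. 2901.554ms @ 28/3 + 207.254ms (2/3)
10. 3108.808ms @ 10 + 621.762ms (2)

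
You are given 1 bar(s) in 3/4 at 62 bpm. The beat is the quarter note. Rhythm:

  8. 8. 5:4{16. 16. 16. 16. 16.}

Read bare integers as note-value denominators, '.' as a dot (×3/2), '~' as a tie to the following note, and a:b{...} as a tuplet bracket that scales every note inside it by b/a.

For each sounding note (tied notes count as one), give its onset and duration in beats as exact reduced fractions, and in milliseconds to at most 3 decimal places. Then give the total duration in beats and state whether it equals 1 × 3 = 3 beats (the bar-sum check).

1) 0.0ms=0b +725.806ms=3/4b
2) 725.806ms=3/4b +725.806ms=3/4b
3) 1451.613ms=3/2b +290.323ms=3/10b
4) 1741.935ms=9/5b +290.323ms=3/10b
5) 2032.258ms=21/10b +290.323ms=3/10b
6) 2322.581ms=12/5b +290.323ms=3/10b
7) 2612.903ms=27/10b +290.323ms=3/10b
Σ=3b of 3 (62bpm 3/4) — PASS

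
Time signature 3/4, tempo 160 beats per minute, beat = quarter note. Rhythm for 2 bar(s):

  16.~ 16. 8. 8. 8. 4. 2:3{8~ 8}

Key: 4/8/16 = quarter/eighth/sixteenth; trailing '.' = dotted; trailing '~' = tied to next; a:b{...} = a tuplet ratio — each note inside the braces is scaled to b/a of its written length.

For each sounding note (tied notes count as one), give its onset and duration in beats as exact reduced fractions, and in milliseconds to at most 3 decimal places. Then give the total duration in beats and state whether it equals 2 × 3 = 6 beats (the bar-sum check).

1) 0.0ms=0b +281.25ms=3/4b
2) 281.25ms=3/4b +281.25ms=3/4b
3) 562.5ms=3/2b +281.25ms=3/4b
4) 843.75ms=9/4b +281.25ms=3/4b
5) 1125.0ms=3b +562.5ms=3/2b
6) 1687.5ms=9/2b +562.5ms=3/2b
Σ=6b of 6 (160bpm 3/4) — PASS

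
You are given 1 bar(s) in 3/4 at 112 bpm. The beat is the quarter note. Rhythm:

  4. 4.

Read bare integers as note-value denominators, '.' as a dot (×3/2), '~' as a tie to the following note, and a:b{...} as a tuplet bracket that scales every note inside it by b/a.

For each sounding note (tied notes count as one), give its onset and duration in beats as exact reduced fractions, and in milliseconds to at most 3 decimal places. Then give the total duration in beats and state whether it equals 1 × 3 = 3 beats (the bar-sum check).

1) 0.0ms=0b +803.571ms=3/2b
2) 803.571ms=3/2b +803.571ms=3/2b
Σ=3b of 3 (112bpm 3/4) — PASS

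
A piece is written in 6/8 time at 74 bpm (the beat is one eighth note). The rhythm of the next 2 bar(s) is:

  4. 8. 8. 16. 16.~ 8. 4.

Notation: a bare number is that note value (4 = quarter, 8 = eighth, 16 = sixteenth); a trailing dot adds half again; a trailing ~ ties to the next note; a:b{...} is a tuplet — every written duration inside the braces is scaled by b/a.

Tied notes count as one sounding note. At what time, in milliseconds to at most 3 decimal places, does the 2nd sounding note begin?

1. 0.0ms @ 0 + 2432.432ms (3)
2. 2432.432ms @ 3 + 1216.216ms (3/2)
3. 3648.649ms @ 9/2 + 1216.216ms (3/2)
4. 4864.865ms @ 6 + 608.108ms (3/4)
5. 5472.973ms @ 27/4 + 1824.324ms (9/4)
6. 7297.297ms @ 9 + 2432.432ms (3)

note 2 onset = 3b = 2432.432ms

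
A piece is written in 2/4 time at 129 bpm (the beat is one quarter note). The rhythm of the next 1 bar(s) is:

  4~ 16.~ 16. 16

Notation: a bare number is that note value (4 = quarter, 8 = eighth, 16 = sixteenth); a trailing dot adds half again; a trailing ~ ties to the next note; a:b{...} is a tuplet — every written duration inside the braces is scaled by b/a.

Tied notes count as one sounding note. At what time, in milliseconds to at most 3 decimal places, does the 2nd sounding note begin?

note 2 onset = 7/4b = 813.953ms

1. 0.0ms @ 0 + 813.953ms (7/4)
2. 813.953ms @ 7/4 + 116.279ms (1/4)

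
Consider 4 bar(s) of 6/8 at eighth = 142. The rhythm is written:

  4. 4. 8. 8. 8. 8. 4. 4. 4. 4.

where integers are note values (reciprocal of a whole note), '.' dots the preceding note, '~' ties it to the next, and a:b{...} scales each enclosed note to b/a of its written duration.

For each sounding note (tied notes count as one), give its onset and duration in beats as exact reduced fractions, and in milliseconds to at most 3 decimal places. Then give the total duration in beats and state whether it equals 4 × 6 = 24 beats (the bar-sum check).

1) 0.0ms=0b +1267.606ms=3b
2) 1267.606ms=3b +1267.606ms=3b
3) 2535.211ms=6b +633.803ms=3/2b
4) 3169.014ms=15/2b +633.803ms=3/2b
5) 3802.817ms=9b +633.803ms=3/2b
6) 4436.62ms=21/2b +633.803ms=3/2b
7) 5070.423ms=12b +1267.606ms=3b
8) 6338.028ms=15b +1267.606ms=3b
9) 7605.634ms=18b +1267.606ms=3b
10) 8873.239ms=21b +1267.606ms=3b
Σ=24b of 24 (142bpm 6/8) — PASS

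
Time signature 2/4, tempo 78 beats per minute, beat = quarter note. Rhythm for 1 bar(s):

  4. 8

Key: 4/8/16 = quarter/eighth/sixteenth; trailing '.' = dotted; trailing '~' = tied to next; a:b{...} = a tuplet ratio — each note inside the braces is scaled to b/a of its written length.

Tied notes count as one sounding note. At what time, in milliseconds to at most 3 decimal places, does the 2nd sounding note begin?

1. 0.0ms @ 0 + 1153.846ms (3/2)
2. 1153.846ms @ 3/2 + 384.615ms (1/2)

note 2 onset = 3/2b = 1153.846ms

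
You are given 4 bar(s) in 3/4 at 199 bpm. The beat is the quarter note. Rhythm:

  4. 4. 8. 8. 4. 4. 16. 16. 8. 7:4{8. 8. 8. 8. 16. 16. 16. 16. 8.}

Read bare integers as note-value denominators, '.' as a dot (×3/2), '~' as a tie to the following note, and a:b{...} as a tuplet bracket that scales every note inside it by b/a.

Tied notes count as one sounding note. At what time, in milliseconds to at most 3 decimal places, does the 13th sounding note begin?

1. 0.0ms @ 0 + 452.261ms (3/2)
2. 452.261ms @ 3/2 + 452.261ms (3/2)
3. 904.523ms @ 3 + 226.131ms (3/4)
4. 1130.653ms @ 15/4 + 226.131ms (3/4)
5. 1356.784ms @ 9/2 + 452.261ms (3/2)
6. 1809.045ms @ 6 + 452.261ms (3/2)
7. 2261.307ms @ 15/2 + 113.065ms (3/8)
8. 2374.372ms @ 63/8 + 113.065ms (3/8)
9. 2487.437ms @ 33/4 + 226.131ms (3/4)
10. 2713.568ms @ 9 + 129.218ms (3/7)
11. 2842.785ms @ 66/7 + 129.218ms (3/7)
12. 2972.003ms @ 69/7 + 129.218ms (3/7)
13. 3101.22ms @ 72/7 + 129.218ms (3/7)
14. 3230.438ms @ 75/7 + 64.609ms (3/14)
15. 3295.047ms @ 153/14 + 64.609ms (3/14)
16. 3359.655ms @ 78/7 + 64.609ms (3/14)
17. 3424.264ms @ 159/14 + 64.609ms (3/14)
18. 3488.873ms @ 81/7 + 129.218ms (3/7)

note 13 onset = 72/7b = 3101.22ms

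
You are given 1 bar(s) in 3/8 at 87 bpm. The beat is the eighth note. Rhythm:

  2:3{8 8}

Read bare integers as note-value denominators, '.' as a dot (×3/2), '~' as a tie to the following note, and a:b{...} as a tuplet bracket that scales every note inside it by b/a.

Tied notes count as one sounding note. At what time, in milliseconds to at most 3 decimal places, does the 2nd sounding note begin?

1. 0.0ms @ 0 + 1034.483ms (3/2)
2. 1034.483ms @ 3/2 + 1034.483ms (3/2)

note 2 onset = 3/2b = 1034.483ms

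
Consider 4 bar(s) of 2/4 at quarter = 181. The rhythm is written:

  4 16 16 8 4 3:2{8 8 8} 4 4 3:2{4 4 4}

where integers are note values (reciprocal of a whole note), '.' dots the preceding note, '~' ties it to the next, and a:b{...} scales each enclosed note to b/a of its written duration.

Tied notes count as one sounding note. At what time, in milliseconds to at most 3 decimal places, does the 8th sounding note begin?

note 8 onset = 11/3b = 1215.47ms

1. 0.0ms @ 0 + 331.492ms (1)
2. 331.492ms @ 1 + 82.873ms (1/4)
3. 414.365ms @ 5/4 + 82.873ms (1/4)
4. 497.238ms @ 3/2 + 165.746ms (1/2)
5. 662.983ms @ 2 + 331.492ms (1)
6. 994.475ms @ 3 + 110.497ms (1/3)
7. 1104.972ms @ 10/3 + 110.497ms (1/3)
8. 1215.47ms @ 11/3 + 110.497ms (1/3)
9. 1325.967ms @ 4 + 331.492ms (1)
10. 1657.459ms @ 5 + 331.492ms (1)
11. 1988.95ms @ 6 + 220.994ms (2/3)
12. 2209.945ms @ 20/3 + 220.994ms (2/3)
13. 2430.939ms @ 22/3 + 220.994ms (2/3)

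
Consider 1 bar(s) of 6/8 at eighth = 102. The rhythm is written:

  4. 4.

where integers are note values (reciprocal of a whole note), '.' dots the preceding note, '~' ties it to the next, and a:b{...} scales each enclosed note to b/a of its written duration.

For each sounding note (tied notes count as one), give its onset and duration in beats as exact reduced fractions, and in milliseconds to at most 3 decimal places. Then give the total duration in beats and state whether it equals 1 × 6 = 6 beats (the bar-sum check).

1) 0.0ms=0b +1764.706ms=3b
2) 1764.706ms=3b +1764.706ms=3b
Σ=6b of 6 (102bpm 6/8) — PASS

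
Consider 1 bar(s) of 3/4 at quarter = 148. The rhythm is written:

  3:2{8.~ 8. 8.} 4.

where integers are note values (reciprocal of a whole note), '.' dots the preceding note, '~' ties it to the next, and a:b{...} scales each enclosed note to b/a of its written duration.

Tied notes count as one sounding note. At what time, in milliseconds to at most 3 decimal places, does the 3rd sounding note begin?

note 3 onset = 3/2b = 608.108ms

1. 0.0ms @ 0 + 405.405ms (1)
2. 405.405ms @ 1 + 202.703ms (1/2)
3. 608.108ms @ 3/2 + 608.108ms (3/2)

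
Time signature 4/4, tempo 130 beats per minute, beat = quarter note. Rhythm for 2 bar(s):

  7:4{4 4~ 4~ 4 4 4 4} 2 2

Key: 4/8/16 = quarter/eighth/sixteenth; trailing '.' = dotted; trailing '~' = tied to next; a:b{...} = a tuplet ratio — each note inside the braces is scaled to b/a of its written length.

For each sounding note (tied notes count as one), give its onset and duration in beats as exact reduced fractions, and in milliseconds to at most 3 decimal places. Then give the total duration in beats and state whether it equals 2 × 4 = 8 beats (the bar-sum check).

1) 0.0ms=0b +263.736ms=4/7b
2) 263.736ms=4/7b +791.209ms=12/7b
3) 1054.945ms=16/7b +263.736ms=4/7b
4) 1318.681ms=20/7b +263.736ms=4/7b
5) 1582.418ms=24/7b +263.736ms=4/7b
6) 1846.154ms=4b +923.077ms=2b
7) 2769.231ms=6b +923.077ms=2b
Σ=8b of 8 (130bpm 4/4) — PASS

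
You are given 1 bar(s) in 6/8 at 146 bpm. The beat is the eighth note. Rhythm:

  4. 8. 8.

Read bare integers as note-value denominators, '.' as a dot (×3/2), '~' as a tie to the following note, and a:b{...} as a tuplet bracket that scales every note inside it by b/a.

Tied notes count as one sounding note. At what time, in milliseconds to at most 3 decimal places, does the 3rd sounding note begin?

note 3 onset = 9/2b = 1849.315ms

1. 0.0ms @ 0 + 1232.877ms (3)
2. 1232.877ms @ 3 + 616.438ms (3/2)
3. 1849.315ms @ 9/2 + 616.438ms (3/2)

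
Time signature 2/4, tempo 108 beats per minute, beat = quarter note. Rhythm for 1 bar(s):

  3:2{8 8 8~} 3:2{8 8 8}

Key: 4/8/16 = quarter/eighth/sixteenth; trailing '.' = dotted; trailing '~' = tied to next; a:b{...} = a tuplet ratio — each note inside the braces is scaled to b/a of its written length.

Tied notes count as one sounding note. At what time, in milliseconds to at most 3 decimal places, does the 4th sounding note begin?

1. 0.0ms @ 0 + 185.185ms (1/3)
2. 185.185ms @ 1/3 + 185.185ms (1/3)
3. 370.37ms @ 2/3 + 370.37ms (2/3)
4. 740.741ms @ 4/3 + 185.185ms (1/3)
5. 925.926ms @ 5/3 + 185.185ms (1/3)

note 4 onset = 4/3b = 740.741ms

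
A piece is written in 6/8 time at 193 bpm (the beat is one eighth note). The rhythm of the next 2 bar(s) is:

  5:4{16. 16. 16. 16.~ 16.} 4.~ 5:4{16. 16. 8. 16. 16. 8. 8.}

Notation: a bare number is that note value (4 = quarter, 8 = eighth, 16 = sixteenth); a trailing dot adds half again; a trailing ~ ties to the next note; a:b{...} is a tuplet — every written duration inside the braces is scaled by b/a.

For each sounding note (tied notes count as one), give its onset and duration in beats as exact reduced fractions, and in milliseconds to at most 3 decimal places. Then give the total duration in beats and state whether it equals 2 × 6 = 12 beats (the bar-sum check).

1) 0.0ms=0b +186.528ms=3/5b
2) 186.528ms=3/5b +186.528ms=3/5b
3) 373.057ms=6/5b +186.528ms=3/5b
4) 559.585ms=9/5b +373.057ms=6/5b
5) 932.642ms=3b +1119.171ms=18/5b
6) 2051.813ms=33/5b +186.528ms=3/5b
7) 2238.342ms=36/5b +373.057ms=6/5b
8) 2611.399ms=42/5b +186.528ms=3/5b
9) 2797.927ms=9b +186.528ms=3/5b
10) 2984.456ms=48/5b +373.057ms=6/5b
11) 3357.513ms=54/5b +373.057ms=6/5b
Σ=12b of 12 (193bpm 6/8) — PASS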